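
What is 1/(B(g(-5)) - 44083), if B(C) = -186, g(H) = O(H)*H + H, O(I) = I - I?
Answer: -1/44269 ≈ -2.2589e-5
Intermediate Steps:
O(I) = 0
g(H) = H (g(H) = 0*H + H = 0 + H = H)
1/(B(g(-5)) - 44083) = 1/(-186 - 44083) = 1/(-44269) = -1/44269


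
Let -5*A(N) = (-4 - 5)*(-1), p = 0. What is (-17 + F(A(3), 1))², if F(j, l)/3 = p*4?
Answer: 289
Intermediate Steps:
A(N) = -9/5 (A(N) = -(-4 - 5)*(-1)/5 = -(-9)*(-1)/5 = -⅕*9 = -9/5)
F(j, l) = 0 (F(j, l) = 3*(0*4) = 3*0 = 0)
(-17 + F(A(3), 1))² = (-17 + 0)² = (-17)² = 289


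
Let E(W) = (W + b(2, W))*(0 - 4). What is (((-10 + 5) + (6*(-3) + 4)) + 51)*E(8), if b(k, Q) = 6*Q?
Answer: -7168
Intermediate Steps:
E(W) = -28*W (E(W) = (W + 6*W)*(0 - 4) = (7*W)*(-4) = -28*W)
(((-10 + 5) + (6*(-3) + 4)) + 51)*E(8) = (((-10 + 5) + (6*(-3) + 4)) + 51)*(-28*8) = ((-5 + (-18 + 4)) + 51)*(-224) = ((-5 - 14) + 51)*(-224) = (-19 + 51)*(-224) = 32*(-224) = -7168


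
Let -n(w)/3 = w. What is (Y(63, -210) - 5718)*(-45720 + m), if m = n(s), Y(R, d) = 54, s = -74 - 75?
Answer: 256426272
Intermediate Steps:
s = -149
n(w) = -3*w
m = 447 (m = -3*(-149) = 447)
(Y(63, -210) - 5718)*(-45720 + m) = (54 - 5718)*(-45720 + 447) = -5664*(-45273) = 256426272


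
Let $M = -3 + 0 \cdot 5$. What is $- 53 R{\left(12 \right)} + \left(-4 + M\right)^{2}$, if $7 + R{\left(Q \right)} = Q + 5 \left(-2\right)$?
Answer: $314$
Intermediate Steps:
$R{\left(Q \right)} = -17 + Q$ ($R{\left(Q \right)} = -7 + \left(Q + 5 \left(-2\right)\right) = -7 + \left(Q - 10\right) = -7 + \left(-10 + Q\right) = -17 + Q$)
$M = -3$ ($M = -3 + 0 = -3$)
$- 53 R{\left(12 \right)} + \left(-4 + M\right)^{2} = - 53 \left(-17 + 12\right) + \left(-4 - 3\right)^{2} = \left(-53\right) \left(-5\right) + \left(-7\right)^{2} = 265 + 49 = 314$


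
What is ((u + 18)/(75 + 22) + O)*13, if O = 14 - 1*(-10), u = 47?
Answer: 31109/97 ≈ 320.71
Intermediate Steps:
O = 24 (O = 14 + 10 = 24)
((u + 18)/(75 + 22) + O)*13 = ((47 + 18)/(75 + 22) + 24)*13 = (65/97 + 24)*13 = (2393/97)*13 = 31109/97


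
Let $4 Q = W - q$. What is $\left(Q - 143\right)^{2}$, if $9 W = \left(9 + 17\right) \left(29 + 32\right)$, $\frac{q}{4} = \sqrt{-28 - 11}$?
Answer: $\frac{3159325}{324} + \frac{1781 i \sqrt{39}}{9} \approx 9751.0 + 1235.8 i$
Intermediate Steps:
$q = 4 i \sqrt{39}$ ($q = 4 \sqrt{-28 - 11} = 4 \sqrt{-39} = 4 i \sqrt{39} \approx 24.98 i$)
$W = \frac{1586}{9}$ ($W = \frac{\left(9 + 17\right) \left(29 + 32\right)}{9} = \frac{26 \cdot 61}{9} = \frac{1}{9} \cdot 1586 = \frac{1586}{9} \approx 176.22$)
$Q = \frac{793}{18} - i \sqrt{39}$ ($Q = \frac{\frac{1586}{9} - 4 i \sqrt{39}}{4} = \frac{793}{18} - i \sqrt{39} \approx 44.056 - 6.245 i$)
$\left(Q - 143\right)^{2} = \left(\left(\frac{793}{18} - i \sqrt{39}\right) - 143\right)^{2} = \left(- \frac{1781}{18} - i \sqrt{39}\right)^{2}$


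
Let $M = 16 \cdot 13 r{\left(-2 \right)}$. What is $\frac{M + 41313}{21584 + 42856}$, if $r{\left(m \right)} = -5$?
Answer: $\frac{40273}{64440} \approx 0.62497$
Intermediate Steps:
$M = -1040$ ($M = 16 \cdot 13 \left(-5\right) = 208 \left(-5\right) = -1040$)
$\frac{M + 41313}{21584 + 42856} = \frac{-1040 + 41313}{21584 + 42856} = \frac{40273}{64440}$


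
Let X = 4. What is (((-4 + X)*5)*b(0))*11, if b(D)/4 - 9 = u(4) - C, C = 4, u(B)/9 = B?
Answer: 0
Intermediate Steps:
u(B) = 9*B
b(D) = 164 (b(D) = 36 + 4*(9*4 - 1*4) = 36 + 4*(36 - 4) = 36 + 4*32 = 36 + 128 = 164)
(((-4 + X)*5)*b(0))*11 = (((-4 + 4)*5)*164)*11 = ((0*5)*164)*11 = (0*164)*11 = 0*11 = 0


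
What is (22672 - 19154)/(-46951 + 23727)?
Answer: -1759/11612 ≈ -0.15148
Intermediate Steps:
(22672 - 19154)/(-46951 + 23727) = 3518/(-23224) = 3518*(-1/23224) = -1759/11612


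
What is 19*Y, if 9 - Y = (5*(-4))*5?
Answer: 2071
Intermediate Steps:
Y = 109 (Y = 9 - 5*(-4)*5 = 9 - (-20)*5 = 9 - 1*(-100) = 9 + 100 = 109)
19*Y = 19*109 = 2071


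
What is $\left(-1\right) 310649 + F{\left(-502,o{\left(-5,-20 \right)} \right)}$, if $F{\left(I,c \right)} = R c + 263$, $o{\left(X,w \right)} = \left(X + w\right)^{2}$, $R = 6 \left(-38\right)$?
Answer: $-452886$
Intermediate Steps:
$R = -228$
$F{\left(I,c \right)} = 263 - 228 c$ ($F{\left(I,c \right)} = - 228 c + 263 = 263 - 228 c$)
$\left(-1\right) 310649 + F{\left(-502,o{\left(-5,-20 \right)} \right)} = \left(-1\right) 310649 + \left(263 - 228 \left(-5 - 20\right)^{2}\right) = -310649 + \left(263 - 228 \left(-25\right)^{2}\right) = -310649 + \left(263 - 142500\right) = -310649 - 142237 = -452886$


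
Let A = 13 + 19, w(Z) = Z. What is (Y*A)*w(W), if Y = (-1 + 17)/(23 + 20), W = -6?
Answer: -3072/43 ≈ -71.442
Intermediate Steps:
A = 32
Y = 16/43 ≈ 0.37209
(Y*A)*w(W) = ((16/43)*32)*(-6) = (512/43)*(-6) = -3072/43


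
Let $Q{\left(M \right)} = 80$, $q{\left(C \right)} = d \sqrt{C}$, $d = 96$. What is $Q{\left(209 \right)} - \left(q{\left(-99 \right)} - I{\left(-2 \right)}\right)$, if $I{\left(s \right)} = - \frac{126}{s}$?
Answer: $143 - 288 i \sqrt{11} \approx 143.0 - 955.19 i$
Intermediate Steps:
$q{\left(C \right)} = 96 \sqrt{C}$
$Q{\left(209 \right)} - \left(q{\left(-99 \right)} - I{\left(-2 \right)}\right) = 80 - \left(96 \sqrt{-99} - - \frac{126}{-2}\right) = 80 - \left(96 \cdot 3 i \sqrt{11} - \left(-126\right) \left(- \frac{1}{2}\right)\right) = 80 - \left(288 i \sqrt{11} - 63\right) = 80 - \left(-63 + 288 i \sqrt{11}\right) = 80 + \left(63 - 288 i \sqrt{11}\right) = 143 - 288 i \sqrt{11}$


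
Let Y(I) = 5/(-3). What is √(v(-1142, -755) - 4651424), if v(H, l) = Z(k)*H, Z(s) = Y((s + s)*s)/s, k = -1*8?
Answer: I*√167459829/6 ≈ 2156.8*I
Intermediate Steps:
k = -8
Y(I) = -5/3 (Y(I) = 5*(-⅓) = -5/3)
Z(s) = -5/(3*s)
v(H, l) = 5*H/24 (v(H, l) = (-5/3/(-8))*H = (-5/3*(-⅛))*H = 5*H/24)
√(v(-1142, -755) - 4651424) = √((5/24)*(-1142) - 4651424) = √(-2855/12 - 4651424) = √(-55819943/12) = I*√167459829/6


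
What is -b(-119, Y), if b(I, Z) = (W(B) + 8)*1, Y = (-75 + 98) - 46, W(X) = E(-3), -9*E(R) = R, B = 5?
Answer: -25/3 ≈ -8.3333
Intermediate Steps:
E(R) = -R/9
W(X) = ⅓ (W(X) = -⅑*(-3) = ⅓)
Y = -23 (Y = 23 - 46 = -23)
b(I, Z) = 25/3 (b(I, Z) = (⅓ + 8)*1 = (25/3)*1 = 25/3)
-b(-119, Y) = -1*25/3 = -25/3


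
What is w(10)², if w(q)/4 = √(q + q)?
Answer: 320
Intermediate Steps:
w(q) = 4*√2*√q (w(q) = 4*√(q + q) = 4*√(2*q) = 4*(√2*√q) = 4*√2*√q)
w(10)² = (4*√2*√10)² = (8*√5)² = 320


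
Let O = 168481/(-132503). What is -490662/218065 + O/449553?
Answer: -29227359541926523/12989504275537335 ≈ -2.2501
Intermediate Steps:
O = -168481/132503 (O = 168481*(-1/132503) = -168481/132503 ≈ -1.2715)
-490662/218065 + O/449553 = -490662/218065 - 168481/132503/449553 = -490662*1/218065 - 168481/132503*1/449553 = -490662/218065 - 168481/59567121159 = -29227359541926523/12989504275537335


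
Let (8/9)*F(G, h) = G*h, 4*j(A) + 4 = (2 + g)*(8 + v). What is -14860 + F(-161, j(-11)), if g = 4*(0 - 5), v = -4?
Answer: -91349/8 ≈ -11419.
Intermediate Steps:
g = -20 (g = 4*(-5) = -20)
j(A) = -19 (j(A) = -1 + ((2 - 20)*(8 - 4))/4 = -1 + (-18*4)/4 = -1 + (¼)*(-72) = -1 - 18 = -19)
F(G, h) = 9*G*h/8 (F(G, h) = 9*(G*h)/8 = 9*G*h/8)
-14860 + F(-161, j(-11)) = -14860 + (9/8)*(-161)*(-19) = -14860 + 27531/8 = -91349/8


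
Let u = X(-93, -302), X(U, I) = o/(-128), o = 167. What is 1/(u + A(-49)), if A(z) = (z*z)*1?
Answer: 128/307161 ≈ 0.00041672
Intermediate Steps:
A(z) = z² (A(z) = z²*1 = z²)
X(U, I) = -167/128 (X(U, I) = 167/(-128) = 167*(-1/128) = -167/128)
u = -167/128 ≈ -1.3047
1/(u + A(-49)) = 1/(-167/128 + (-49)²) = 1/(-167/128 + 2401) = 1/(307161/128) = 128/307161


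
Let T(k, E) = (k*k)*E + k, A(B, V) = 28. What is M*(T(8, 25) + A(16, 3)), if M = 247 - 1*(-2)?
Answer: 407364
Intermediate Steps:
M = 249 (M = 247 + 2 = 249)
T(k, E) = k + E*k² (T(k, E) = k²*E + k = E*k² + k = k + E*k²)
M*(T(8, 25) + A(16, 3)) = 249*(8*(1 + 25*8) + 28) = 249*(8*(1 + 200) + 28) = 249*(8*201 + 28) = 249*(1608 + 28) = 249*1636 = 407364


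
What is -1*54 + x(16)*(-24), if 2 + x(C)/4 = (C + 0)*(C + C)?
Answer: -49014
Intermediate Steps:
x(C) = -8 + 8*C² (x(C) = -8 + 4*((C + 0)*(C + C)) = -8 + 4*(C*(2*C)) = -8 + 4*(2*C²) = -8 + 8*C²)
-1*54 + x(16)*(-24) = -1*54 + (-8 + 8*16²)*(-24) = -54 + (-8 + 8*256)*(-24) = -54 + (-8 + 2048)*(-24) = -54 + 2040*(-24) = -54 - 48960 = -49014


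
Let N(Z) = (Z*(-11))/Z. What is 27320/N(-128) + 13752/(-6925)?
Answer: -189342272/76175 ≈ -2485.6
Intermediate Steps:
N(Z) = -11 (N(Z) = (-11*Z)/Z = -11)
27320/N(-128) + 13752/(-6925) = 27320/(-11) + 13752/(-6925) = 27320*(-1/11) + 13752*(-1/6925) = -27320/11 - 13752/6925 = -189342272/76175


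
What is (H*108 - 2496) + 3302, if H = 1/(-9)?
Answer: 794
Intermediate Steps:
H = -1/9 ≈ -0.11111
(H*108 - 2496) + 3302 = (-1/9*108 - 2496) + 3302 = (-12 - 2496) + 3302 = -2508 + 3302 = 794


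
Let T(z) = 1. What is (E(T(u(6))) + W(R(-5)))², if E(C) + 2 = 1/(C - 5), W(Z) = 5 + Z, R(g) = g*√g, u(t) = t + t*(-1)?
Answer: (11 - 20*I*√5)²/16 ≈ -117.44 - 61.492*I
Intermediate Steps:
u(t) = 0 (u(t) = t - t = 0)
R(g) = g^(3/2)
E(C) = -2 + 1/(-5 + C) (E(C) = -2 + 1/(C - 5) = -2 + 1/(-5 + C))
(E(T(u(6))) + W(R(-5)))² = ((11 - 2*1)/(-5 + 1) + (5 + (-5)^(3/2)))² = ((11 - 2)/(-4) + (5 - 5*I*√5))² = (-¼*9 + (5 - 5*I*√5))² = (-9/4 + (5 - 5*I*√5))² = (11/4 - 5*I*√5)²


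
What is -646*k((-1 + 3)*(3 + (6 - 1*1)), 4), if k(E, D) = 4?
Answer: -2584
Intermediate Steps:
-646*k((-1 + 3)*(3 + (6 - 1*1)), 4) = -646*4 = -2584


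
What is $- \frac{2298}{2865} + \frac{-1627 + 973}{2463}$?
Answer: $- \frac{837076}{784055} \approx -1.0676$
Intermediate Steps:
$- \frac{2298}{2865} + \frac{-1627 + 973}{2463} = \left(-2298\right) \frac{1}{2865} - \frac{218}{821} = - \frac{766}{955} - \frac{218}{821} = - \frac{837076}{784055}$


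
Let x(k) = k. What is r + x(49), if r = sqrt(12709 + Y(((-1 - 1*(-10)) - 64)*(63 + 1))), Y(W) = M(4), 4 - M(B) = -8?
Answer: 49 + sqrt(12721) ≈ 161.79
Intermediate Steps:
M(B) = 12 (M(B) = 4 - 1*(-8) = 4 + 8 = 12)
Y(W) = 12
r = sqrt(12721) (r = sqrt(12709 + 12) = sqrt(12721) ≈ 112.79)
r + x(49) = sqrt(12721) + 49 = 49 + sqrt(12721)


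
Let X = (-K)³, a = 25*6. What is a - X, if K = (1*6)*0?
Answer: 150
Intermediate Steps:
K = 0 (K = 6*0 = 0)
a = 150
X = 0 (X = (-1*0)³ = 0³ = 0)
a - X = 150 - 1*0 = 150 + 0 = 150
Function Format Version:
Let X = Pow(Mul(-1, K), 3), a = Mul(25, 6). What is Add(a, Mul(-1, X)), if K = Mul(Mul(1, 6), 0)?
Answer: 150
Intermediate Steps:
K = 0 (K = Mul(6, 0) = 0)
a = 150
X = 0 (X = Pow(Mul(-1, 0), 3) = Pow(0, 3) = 0)
Add(a, Mul(-1, X)) = Add(150, Mul(-1, 0)) = Add(150, 0) = 150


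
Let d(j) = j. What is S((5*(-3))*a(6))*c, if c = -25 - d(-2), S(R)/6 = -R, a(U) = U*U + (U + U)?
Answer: -99360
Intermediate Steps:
a(U) = U² + 2*U
S(R) = -6*R (S(R) = 6*(-R) = -6*R)
c = -23 (c = -25 - 1*(-2) = -25 + 2 = -23)
S((5*(-3))*a(6))*c = -6*5*(-3)*6*(2 + 6)*(-23) = -(-90)*6*8*(-23) = -(-90)*48*(-23) = -6*(-720)*(-23) = 4320*(-23) = -99360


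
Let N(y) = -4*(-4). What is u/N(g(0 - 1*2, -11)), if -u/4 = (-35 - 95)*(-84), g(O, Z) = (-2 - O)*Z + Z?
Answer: -2730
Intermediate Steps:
g(O, Z) = Z + Z*(-2 - O) (g(O, Z) = Z*(-2 - O) + Z = Z + Z*(-2 - O))
N(y) = 16
u = -43680 (u = -4*(-35 - 95)*(-84) = -(-520)*(-84) = -4*10920 = -43680)
u/N(g(0 - 1*2, -11)) = -43680/16 = -43680*1/16 = -2730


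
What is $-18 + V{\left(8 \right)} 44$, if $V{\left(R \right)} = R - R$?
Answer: $-18$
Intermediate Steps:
$V{\left(R \right)} = 0$
$-18 + V{\left(8 \right)} 44 = -18 + 0 \cdot 44 = -18 + 0 = -18$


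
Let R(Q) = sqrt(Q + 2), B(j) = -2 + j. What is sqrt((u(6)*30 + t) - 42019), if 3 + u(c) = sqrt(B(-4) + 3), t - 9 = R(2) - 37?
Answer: sqrt(-42135 + 30*I*sqrt(3)) ≈ 0.127 + 205.27*I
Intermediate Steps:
R(Q) = sqrt(2 + Q)
t = -26 (t = 9 + (sqrt(2 + 2) - 37) = 9 + (sqrt(4) - 37) = 9 + (2 - 37) = 9 - 35 = -26)
u(c) = -3 + I*sqrt(3) (u(c) = -3 + sqrt((-2 - 4) + 3) = -3 + sqrt(-6 + 3) = -3 + sqrt(-3) = -3 + I*sqrt(3))
sqrt((u(6)*30 + t) - 42019) = sqrt(((-3 + I*sqrt(3))*30 - 26) - 42019) = sqrt(((-90 + 30*I*sqrt(3)) - 26) - 42019) = sqrt((-116 + 30*I*sqrt(3)) - 42019) = sqrt(-42135 + 30*I*sqrt(3))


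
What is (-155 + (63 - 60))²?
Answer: 23104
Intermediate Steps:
(-155 + (63 - 60))² = (-155 + 3)² = (-152)² = 23104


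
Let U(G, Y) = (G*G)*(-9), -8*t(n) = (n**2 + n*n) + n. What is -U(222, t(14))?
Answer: 443556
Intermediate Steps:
t(n) = -n**2/4 - n/8 (t(n) = -((n**2 + n*n) + n)/8 = -((n**2 + n**2) + n)/8 = -(2*n**2 + n)/8 = -(n + 2*n**2)/8 = -n**2/4 - n/8)
U(G, Y) = -9*G**2 (U(G, Y) = G**2*(-9) = -9*G**2)
-U(222, t(14)) = -(-9)*222**2 = -(-9)*49284 = -1*(-443556) = 443556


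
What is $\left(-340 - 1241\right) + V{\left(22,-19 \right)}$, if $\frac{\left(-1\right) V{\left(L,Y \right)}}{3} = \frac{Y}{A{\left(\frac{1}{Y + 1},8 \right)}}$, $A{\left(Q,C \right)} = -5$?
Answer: $- \frac{7962}{5} \approx -1592.4$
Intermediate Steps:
$V{\left(L,Y \right)} = \frac{3 Y}{5}$ ($V{\left(L,Y \right)} = - 3 \frac{Y}{-5} = - 3 Y \left(- \frac{1}{5}\right) = - 3 \left(- \frac{Y}{5}\right) = \frac{3 Y}{5}$)
$\left(-340 - 1241\right) + V{\left(22,-19 \right)} = \left(-340 - 1241\right) + \frac{3}{5} \left(-19\right) = -1581 - \frac{57}{5} = - \frac{7962}{5}$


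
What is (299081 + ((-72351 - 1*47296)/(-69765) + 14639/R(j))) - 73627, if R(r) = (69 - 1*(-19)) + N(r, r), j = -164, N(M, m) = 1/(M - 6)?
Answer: 235462502990713/1043614635 ≈ 2.2562e+5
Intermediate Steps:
N(M, m) = 1/(-6 + M)
R(r) = 88 + 1/(-6 + r) (R(r) = (69 - 1*(-19)) + 1/(-6 + r) = (69 + 19) + 1/(-6 + r) = 88 + 1/(-6 + r))
(299081 + ((-72351 - 1*47296)/(-69765) + 14639/R(j))) - 73627 = (299081 + ((-72351 - 1*47296)/(-69765) + 14639/(((-527 + 88*(-164))/(-6 - 164))))) - 73627 = (299081 + ((-72351 - 47296)*(-1/69765) + 14639/(((-527 - 14432)/(-170))))) - 73627 = (299081 + (-119647*(-1/69765) + 14639/((-1/170*(-14959))))) - 73627 = (299081 + (119647/69765 + 14639/(14959/170))) - 73627 = (299081 + (119647/69765 + 14639*(170/14959))) - 73627 = (299081 + (119647/69765 + 2488630/14959)) - 73627 = (299081 + 175409071423/1043614635) - 73627 = 312300717721858/1043614635 - 73627 = 235462502990713/1043614635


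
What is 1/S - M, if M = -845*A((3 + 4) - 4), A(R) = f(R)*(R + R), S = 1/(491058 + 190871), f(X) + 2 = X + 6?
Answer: 717419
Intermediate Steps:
f(X) = 4 + X (f(X) = -2 + (X + 6) = -2 + (6 + X) = 4 + X)
S = 1/681929 ≈ 1.4664e-6
A(R) = 2*R*(4 + R) (A(R) = (4 + R)*(R + R) = (4 + R)*(2*R) = 2*R*(4 + R))
M = -35490 (M = -1690*((3 + 4) - 4)*(4 + ((3 + 4) - 4)) = -1690*(7 - 4)*(4 + (7 - 4)) = -1690*3*(4 + 3) = -1690*3*7 = -845*42 = -35490)
1/S - M = 1/(1/681929) - 1*(-35490) = 681929 + 35490 = 717419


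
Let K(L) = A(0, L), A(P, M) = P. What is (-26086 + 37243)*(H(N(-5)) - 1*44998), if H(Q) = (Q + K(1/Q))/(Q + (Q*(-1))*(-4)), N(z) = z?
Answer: -2510202273/5 ≈ -5.0204e+8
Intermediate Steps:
K(L) = 0
H(Q) = ⅕ (H(Q) = (Q + 0)/(Q + (Q*(-1))*(-4)) = Q/(Q - Q*(-4)) = Q/(Q + 4*Q) = Q/((5*Q)) = Q*(1/(5*Q)) = ⅕)
(-26086 + 37243)*(H(N(-5)) - 1*44998) = (-26086 + 37243)*(⅕ - 1*44998) = 11157*(⅕ - 44998) = 11157*(-224989/5) = -2510202273/5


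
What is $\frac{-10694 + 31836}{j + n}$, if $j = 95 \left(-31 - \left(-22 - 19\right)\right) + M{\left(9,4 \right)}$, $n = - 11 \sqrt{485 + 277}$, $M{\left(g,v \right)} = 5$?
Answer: $\frac{20190610}{819823} + \frac{232562 \sqrt{762}}{819823} \approx 32.459$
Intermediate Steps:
$n = - 11 \sqrt{762} \approx -303.65$
$j = 955$ ($j = 95 \left(-31 - \left(-22 - 19\right)\right) + 5 = 95 \left(-31 - -41\right) + 5 = 95 \left(-31 + 41\right) + 5 = 95 \cdot 10 + 5 = 950 + 5 = 955$)
$\frac{-10694 + 31836}{j + n} = \frac{-10694 + 31836}{955 - 11 \sqrt{762}} = \frac{21142}{955 - 11 \sqrt{762}}$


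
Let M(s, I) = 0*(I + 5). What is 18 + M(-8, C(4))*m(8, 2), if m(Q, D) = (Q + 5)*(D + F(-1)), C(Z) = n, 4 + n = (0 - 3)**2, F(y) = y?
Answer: 18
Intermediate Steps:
n = 5 (n = -4 + (0 - 3)**2 = -4 + (-3)**2 = -4 + 9 = 5)
C(Z) = 5
m(Q, D) = (-1 + D)*(5 + Q) (m(Q, D) = (Q + 5)*(D - 1) = (5 + Q)*(-1 + D) = (-1 + D)*(5 + Q))
M(s, I) = 0 (M(s, I) = 0*(5 + I) = 0)
18 + M(-8, C(4))*m(8, 2) = 18 + 0*(-5 - 1*8 + 5*2 + 2*8) = 18 + 0*(-5 - 8 + 10 + 16) = 18 + 0*13 = 18 + 0 = 18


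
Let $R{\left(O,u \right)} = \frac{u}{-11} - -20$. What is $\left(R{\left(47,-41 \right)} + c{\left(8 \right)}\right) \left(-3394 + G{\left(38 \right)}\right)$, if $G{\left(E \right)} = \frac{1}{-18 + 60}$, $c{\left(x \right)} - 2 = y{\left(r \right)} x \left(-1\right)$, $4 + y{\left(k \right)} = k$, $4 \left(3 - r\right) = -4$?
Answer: $- \frac{40340801}{462} \approx -87318.0$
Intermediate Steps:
$r = 4$ ($r = 3 - -1 = 3 + 1 = 4$)
$y{\left(k \right)} = -4 + k$
$c{\left(x \right)} = 2$ ($c{\left(x \right)} = 2 + \left(-4 + 4\right) x \left(-1\right) = 2 + 0 x \left(-1\right) = 2 + 0 \left(-1\right) = 2 + 0 = 2$)
$R{\left(O,u \right)} = 20 - \frac{u}{11}$ ($R{\left(O,u \right)} = u \left(- \frac{1}{11}\right) + 20 = - \frac{u}{11} + 20 = 20 - \frac{u}{11}$)
$G{\left(E \right)} = \frac{1}{42}$
$\left(R{\left(47,-41 \right)} + c{\left(8 \right)}\right) \left(-3394 + G{\left(38 \right)}\right) = \left(\left(20 - - \frac{41}{11}\right) + 2\right) \left(-3394 + \frac{1}{42}\right) = \left(\left(20 + \frac{41}{11}\right) + 2\right) \left(- \frac{142547}{42}\right) = \left(\frac{261}{11} + 2\right) \left(- \frac{142547}{42}\right) = \frac{283}{11} \left(- \frac{142547}{42}\right) = - \frac{40340801}{462}$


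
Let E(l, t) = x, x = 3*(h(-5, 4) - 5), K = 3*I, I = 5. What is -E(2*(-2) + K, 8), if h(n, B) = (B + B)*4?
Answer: -81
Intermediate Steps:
K = 15 (K = 3*5 = 15)
h(n, B) = 8*B (h(n, B) = (2*B)*4 = 8*B)
x = 81 (x = 3*(8*4 - 5) = 3*(32 - 5) = 3*27 = 81)
E(l, t) = 81
-E(2*(-2) + K, 8) = -1*81 = -81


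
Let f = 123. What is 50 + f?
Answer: 173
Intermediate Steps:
50 + f = 50 + 123 = 173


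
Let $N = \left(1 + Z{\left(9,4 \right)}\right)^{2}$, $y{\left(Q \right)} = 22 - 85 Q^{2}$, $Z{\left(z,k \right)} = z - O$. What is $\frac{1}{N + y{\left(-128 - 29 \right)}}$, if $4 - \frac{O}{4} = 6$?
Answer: $- \frac{1}{2094819} \approx -4.7737 \cdot 10^{-7}$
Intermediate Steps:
$O = -8$ ($O = 16 - 24 = -8$)
$Z{\left(z,k \right)} = 8 + z$ ($Z{\left(z,k \right)} = z - -8 = z + 8 = 8 + z$)
$y{\left(Q \right)} = 22 - 85 Q^{2}$
$N = 324$ ($N = \left(1 + \left(8 + 9\right)\right)^{2} = \left(1 + 17\right)^{2} = 18^{2} = 324$)
$\frac{1}{N + y{\left(-128 - 29 \right)}} = \frac{1}{324 + \left(22 - 85 \left(-128 - 29\right)^{2}\right)} = \frac{1}{324 + \left(22 - 85 \left(-157\right)^{2}\right)} = \frac{1}{324 + \left(22 - 2095165\right)} = \frac{1}{324 - 2095143} = \frac{1}{-2094819} = - \frac{1}{2094819}$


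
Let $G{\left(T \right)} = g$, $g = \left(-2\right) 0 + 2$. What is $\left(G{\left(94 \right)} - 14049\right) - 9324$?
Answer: $-23371$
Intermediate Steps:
$g = 2$ ($g = 0 + 2 = 2$)
$G{\left(T \right)} = 2$
$\left(G{\left(94 \right)} - 14049\right) - 9324 = \left(2 - 14049\right) - 9324 = -14047 - 9324 = -23371$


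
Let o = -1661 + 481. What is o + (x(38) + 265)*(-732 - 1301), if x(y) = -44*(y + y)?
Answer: 6258427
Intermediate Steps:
x(y) = -88*y
o = -1180
o + (x(38) + 265)*(-732 - 1301) = -1180 + (-88*38 + 265)*(-732 - 1301) = -1180 + (-3344 + 265)*(-2033) = -1180 - 3079*(-2033) = -1180 + 6259607 = 6258427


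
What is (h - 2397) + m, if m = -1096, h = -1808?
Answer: -5301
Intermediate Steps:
(h - 2397) + m = (-1808 - 2397) - 1096 = -4205 - 1096 = -5301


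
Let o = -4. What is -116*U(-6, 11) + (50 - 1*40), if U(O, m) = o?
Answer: 474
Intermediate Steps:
U(O, m) = -4
-116*U(-6, 11) + (50 - 1*40) = -116*(-4) + (50 - 1*40) = 464 + (50 - 40) = 464 + 10 = 474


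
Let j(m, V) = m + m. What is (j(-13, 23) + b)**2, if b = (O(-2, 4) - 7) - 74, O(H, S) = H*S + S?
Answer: 12321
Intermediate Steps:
j(m, V) = 2*m
O(H, S) = S + H*S
b = -85 (b = (4*(1 - 2) - 7) - 74 = (4*(-1) - 7) - 74 = (-4 - 7) - 74 = -11 - 74 = -85)
(j(-13, 23) + b)**2 = (2*(-13) - 85)**2 = (-26 - 85)**2 = (-111)**2 = 12321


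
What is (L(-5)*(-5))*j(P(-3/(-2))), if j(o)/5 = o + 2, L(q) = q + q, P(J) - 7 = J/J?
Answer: 2500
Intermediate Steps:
P(J) = 8 (P(J) = 7 + J/J = 7 + 1 = 8)
L(q) = 2*q
j(o) = 10 + 5*o (j(o) = 5*(o + 2) = 5*(2 + o) = 10 + 5*o)
(L(-5)*(-5))*j(P(-3/(-2))) = ((2*(-5))*(-5))*(10 + 5*8) = (-10*(-5))*(10 + 40) = 50*50 = 2500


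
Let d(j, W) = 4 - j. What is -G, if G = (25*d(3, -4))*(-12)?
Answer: 300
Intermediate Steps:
G = -300 (G = (25*(4 - 1*3))*(-12) = (25*(4 - 3))*(-12) = (25*1)*(-12) = 25*(-12) = -300)
-G = -1*(-300) = 300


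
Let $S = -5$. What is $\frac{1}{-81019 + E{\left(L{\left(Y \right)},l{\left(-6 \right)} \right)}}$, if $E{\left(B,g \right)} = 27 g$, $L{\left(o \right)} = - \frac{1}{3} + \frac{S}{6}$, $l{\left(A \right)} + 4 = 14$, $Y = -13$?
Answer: $- \frac{1}{80749} \approx -1.2384 \cdot 10^{-5}$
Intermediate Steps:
$l{\left(A \right)} = 10$ ($l{\left(A \right)} = -4 + 14 = 10$)
$L{\left(o \right)} = - \frac{7}{6}$ ($L{\left(o \right)} = - \frac{1}{3} - \frac{5}{6} = - \frac{7}{6}$)
$\frac{1}{-81019 + E{\left(L{\left(Y \right)},l{\left(-6 \right)} \right)}} = \frac{1}{-81019 + 27 \cdot 10} = \frac{1}{-81019 + 270} = \frac{1}{-80749} = - \frac{1}{80749}$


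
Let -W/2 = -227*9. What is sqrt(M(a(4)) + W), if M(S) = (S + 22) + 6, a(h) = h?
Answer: sqrt(4118) ≈ 64.172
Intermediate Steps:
W = 4086 (W = -(-454)*9 = -2*(-2043) = 4086)
M(S) = 28 + S (M(S) = (22 + S) + 6 = 28 + S)
sqrt(M(a(4)) + W) = sqrt((28 + 4) + 4086) = sqrt(32 + 4086) = sqrt(4118)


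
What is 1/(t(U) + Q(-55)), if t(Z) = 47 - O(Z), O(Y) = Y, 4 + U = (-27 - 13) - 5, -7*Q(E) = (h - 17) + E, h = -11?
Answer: 7/755 ≈ 0.0092715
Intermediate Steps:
Q(E) = 4 - E/7 (Q(E) = -((-11 - 17) + E)/7 = -(-28 + E)/7 = 4 - E/7)
U = -49 (U = -4 + ((-27 - 13) - 5) = -4 + (-40 - 5) = -4 - 45 = -49)
t(Z) = 47 - Z
1/(t(U) + Q(-55)) = 1/((47 - 1*(-49)) + (4 - 1/7*(-55))) = 1/((47 + 49) + (4 + 55/7)) = 1/(96 + 83/7) = 1/(755/7) = 7/755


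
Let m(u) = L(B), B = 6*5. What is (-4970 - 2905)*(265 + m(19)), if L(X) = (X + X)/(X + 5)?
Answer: -2100375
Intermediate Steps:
B = 30
L(X) = 2*X/(5 + X) (L(X) = (2*X)/(5 + X) = 2*X/(5 + X))
m(u) = 12/7 (m(u) = 2*30/(5 + 30) = 2*30/35 = 2*30*(1/35) = 12/7)
(-4970 - 2905)*(265 + m(19)) = (-4970 - 2905)*(265 + 12/7) = -7875*1867/7 = -2100375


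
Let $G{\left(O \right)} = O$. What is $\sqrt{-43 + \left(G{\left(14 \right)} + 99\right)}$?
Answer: $\sqrt{70} \approx 8.3666$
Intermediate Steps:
$\sqrt{-43 + \left(G{\left(14 \right)} + 99\right)} = \sqrt{-43 + \left(14 + 99\right)} = \sqrt{-43 + 113} = \sqrt{70}$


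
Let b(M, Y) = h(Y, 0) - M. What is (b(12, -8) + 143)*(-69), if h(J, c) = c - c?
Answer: -9039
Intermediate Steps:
h(J, c) = 0
b(M, Y) = -M (b(M, Y) = 0 - M = -M)
(b(12, -8) + 143)*(-69) = (-1*12 + 143)*(-69) = (-12 + 143)*(-69) = 131*(-69) = -9039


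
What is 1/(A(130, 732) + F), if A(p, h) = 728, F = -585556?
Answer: -1/584828 ≈ -1.7099e-6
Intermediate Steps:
1/(A(130, 732) + F) = 1/(728 - 585556) = 1/(-584828) = -1/584828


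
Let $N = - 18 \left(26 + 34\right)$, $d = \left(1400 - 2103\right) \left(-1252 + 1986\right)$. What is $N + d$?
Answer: $-517082$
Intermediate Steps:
$d = -516002$ ($d = \left(-703\right) 734 = -516002$)
$N = -1080$ ($N = \left(-18\right) 60 = -1080$)
$N + d = -1080 - 516002 = -517082$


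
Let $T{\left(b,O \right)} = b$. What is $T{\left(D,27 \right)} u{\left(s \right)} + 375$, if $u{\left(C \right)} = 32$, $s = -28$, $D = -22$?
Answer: $-329$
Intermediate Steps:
$T{\left(D,27 \right)} u{\left(s \right)} + 375 = \left(-22\right) 32 + 375 = -704 + 375 = -329$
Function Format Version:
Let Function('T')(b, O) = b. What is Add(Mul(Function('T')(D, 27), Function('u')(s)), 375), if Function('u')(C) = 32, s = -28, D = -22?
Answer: -329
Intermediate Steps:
Add(Mul(Function('T')(D, 27), Function('u')(s)), 375) = Add(Mul(-22, 32), 375) = Add(-704, 375) = -329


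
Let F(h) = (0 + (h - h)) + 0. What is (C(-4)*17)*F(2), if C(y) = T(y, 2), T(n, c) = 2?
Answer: 0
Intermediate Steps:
C(y) = 2
F(h) = 0 (F(h) = (0 + 0) + 0 = 0 + 0 = 0)
(C(-4)*17)*F(2) = (2*17)*0 = 34*0 = 0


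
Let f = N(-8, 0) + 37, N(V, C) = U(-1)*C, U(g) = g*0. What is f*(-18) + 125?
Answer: -541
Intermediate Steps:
U(g) = 0
N(V, C) = 0 (N(V, C) = 0*C = 0)
f = 37 (f = 0 + 37 = 37)
f*(-18) + 125 = 37*(-18) + 125 = -666 + 125 = -541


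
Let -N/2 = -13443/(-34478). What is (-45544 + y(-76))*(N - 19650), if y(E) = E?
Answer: 15454221756660/17239 ≈ 8.9647e+8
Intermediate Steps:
N = -13443/17239 (N = -(-26886)/(-34478) = -(-26886)*(-1)/34478 = -2*13443/34478 = -13443/17239 ≈ -0.77980)
(-45544 + y(-76))*(N - 19650) = (-45544 - 76)*(-13443/17239 - 19650) = -45620*(-338759793/17239) = 15454221756660/17239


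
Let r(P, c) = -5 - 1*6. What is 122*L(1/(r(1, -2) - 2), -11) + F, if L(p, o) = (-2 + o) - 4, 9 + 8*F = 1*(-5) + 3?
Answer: -16603/8 ≈ -2075.4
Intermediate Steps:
r(P, c) = -11 (r(P, c) = -5 - 6 = -11)
F = -11/8 (F = -9/8 + (1*(-5) + 3)/8 = -9/8 + (-5 + 3)/8 = -9/8 + (1/8)*(-2) = -9/8 - 1/4 = -11/8 ≈ -1.3750)
L(p, o) = -6 + o
122*L(1/(r(1, -2) - 2), -11) + F = 122*(-6 - 11) - 11/8 = 122*(-17) - 11/8 = -2074 - 11/8 = -16603/8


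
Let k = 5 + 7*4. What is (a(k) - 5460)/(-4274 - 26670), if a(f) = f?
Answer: 5427/30944 ≈ 0.17538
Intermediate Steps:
k = 33 (k = 5 + 28 = 33)
(a(k) - 5460)/(-4274 - 26670) = (33 - 5460)/(-4274 - 26670) = -5427/(-30944) = -5427*(-1/30944) = 5427/30944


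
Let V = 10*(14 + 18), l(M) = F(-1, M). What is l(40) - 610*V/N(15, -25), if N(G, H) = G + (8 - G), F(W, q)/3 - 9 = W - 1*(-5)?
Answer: -24361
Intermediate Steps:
F(W, q) = 42 + 3*W (F(W, q) = 27 + 3*(W - 1*(-5)) = 27 + 3*(W + 5) = 27 + 3*(5 + W) = 27 + (15 + 3*W) = 42 + 3*W)
l(M) = 39 (l(M) = 42 + 3*(-1) = 42 - 3 = 39)
V = 320 (V = 10*32 = 320)
N(G, H) = 8
l(40) - 610*V/N(15, -25) = 39 - 195200/8 = 39 - 610*40 = 39 - 24400 = -24361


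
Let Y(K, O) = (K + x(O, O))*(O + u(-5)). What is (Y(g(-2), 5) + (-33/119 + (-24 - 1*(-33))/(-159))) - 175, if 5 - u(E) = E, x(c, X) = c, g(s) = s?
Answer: -822016/6307 ≈ -130.33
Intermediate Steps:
u(E) = 5 - E
Y(K, O) = (10 + O)*(K + O) (Y(K, O) = (K + O)*(O + (5 - 1*(-5))) = (K + O)*(O + (5 + 5)) = (K + O)*(O + 10) = (K + O)*(10 + O) = (10 + O)*(K + O))
(Y(g(-2), 5) + (-33/119 + (-24 - 1*(-33))/(-159))) - 175 = ((5**2 + 10*(-2) + 10*5 - 2*5) + (-33/119 + (-24 - 1*(-33))/(-159))) - 175 = ((25 - 20 + 50 - 10) + (-33*1/119 + (-24 + 33)*(-1/159))) - 175 = (45 + (-33/119 + 9*(-1/159))) - 175 = (45 + (-33/119 - 3/53)) - 175 = (45 - 2106/6307) - 175 = 281709/6307 - 175 = -822016/6307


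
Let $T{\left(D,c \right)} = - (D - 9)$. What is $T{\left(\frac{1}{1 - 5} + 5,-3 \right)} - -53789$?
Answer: $\frac{215173}{4} \approx 53793.0$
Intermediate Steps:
$T{\left(D,c \right)} = 9 - D$ ($T{\left(D,c \right)} = - (-9 + D) = 9 - D$)
$T{\left(\frac{1}{1 - 5} + 5,-3 \right)} - -53789 = \left(9 - \left(\frac{1}{1 - 5} + 5\right)\right) - -53789 = \left(9 - \left(\frac{1}{-4} + 5\right)\right) + 53789 = \left(9 - \left(- \frac{1}{4} + 5\right)\right) + 53789 = \left(9 - \frac{19}{4}\right) + 53789 = \frac{17}{4} + 53789 = \frac{215173}{4}$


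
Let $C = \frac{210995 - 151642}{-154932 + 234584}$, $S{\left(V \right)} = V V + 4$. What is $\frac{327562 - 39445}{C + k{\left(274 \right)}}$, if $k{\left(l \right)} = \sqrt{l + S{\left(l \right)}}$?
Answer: $- \frac{1362097652391252}{478075492172207} + \frac{1827941337561168 \sqrt{75354}}{478075492172207} \approx 1046.7$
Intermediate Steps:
$S{\left(V \right)} = 4 + V^{2}$ ($S{\left(V \right)} = V^{2} + 4 = 4 + V^{2}$)
$k{\left(l \right)} = \sqrt{4 + l + l^{2}}$ ($k{\left(l \right)} = \sqrt{l + \left(4 + l^{2}\right)} = \sqrt{4 + l + l^{2}}$)
$C = \frac{59353}{79652} \approx 0.74515$
$\frac{327562 - 39445}{C + k{\left(274 \right)}} = \frac{327562 - 39445}{\frac{59353}{79652} + \sqrt{4 + 274 + 274^{2}}} = \frac{288117}{\frac{59353}{79652} + \sqrt{4 + 274 + 75076}} = \frac{288117}{\frac{59353}{79652} + \sqrt{75354}}$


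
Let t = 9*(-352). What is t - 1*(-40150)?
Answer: 36982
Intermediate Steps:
t = -3168
t - 1*(-40150) = -3168 - 1*(-40150) = -3168 + 40150 = 36982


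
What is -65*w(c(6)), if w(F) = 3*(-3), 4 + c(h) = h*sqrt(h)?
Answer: 585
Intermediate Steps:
c(h) = -4 + h**(3/2) (c(h) = -4 + h*sqrt(h) = -4 + h**(3/2))
w(F) = -9
-65*w(c(6)) = -65*(-9) = 585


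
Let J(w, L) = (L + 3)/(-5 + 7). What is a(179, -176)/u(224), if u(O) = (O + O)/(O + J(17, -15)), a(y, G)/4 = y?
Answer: 19511/56 ≈ 348.41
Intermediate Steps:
J(w, L) = 3/2 + L/2 (J(w, L) = (3 + L)/2 = (3 + L)*(½) = 3/2 + L/2)
a(y, G) = 4*y
u(O) = 2*O/(-6 + O) (u(O) = (O + O)/(O + (3/2 + (½)*(-15))) = (2*O)/(O + (3/2 - 15/2)) = (2*O)/(O - 6) = (2*O)/(-6 + O) = 2*O/(-6 + O))
a(179, -176)/u(224) = (4*179)/((2*224/(-6 + 224))) = 716/((2*224/218)) = 716/((2*224*(1/218))) = 716/(224/109) = 716*(109/224) = 19511/56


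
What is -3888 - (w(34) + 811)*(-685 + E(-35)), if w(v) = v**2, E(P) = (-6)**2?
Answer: 1272695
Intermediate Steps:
E(P) = 36
-3888 - (w(34) + 811)*(-685 + E(-35)) = -3888 - (34**2 + 811)*(-685 + 36) = -3888 - (1156 + 811)*(-649) = -3888 - 1967*(-649) = -3888 - 1*(-1276583) = -3888 + 1276583 = 1272695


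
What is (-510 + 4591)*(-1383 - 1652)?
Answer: -12385835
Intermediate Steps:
(-510 + 4591)*(-1383 - 1652) = 4081*(-3035) = -12385835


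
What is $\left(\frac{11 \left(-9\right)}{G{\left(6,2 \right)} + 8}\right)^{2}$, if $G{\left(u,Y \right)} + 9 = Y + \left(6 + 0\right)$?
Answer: $\frac{9801}{49} \approx 200.02$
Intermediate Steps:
$G{\left(u,Y \right)} = -3 + Y$ ($G{\left(u,Y \right)} = -9 + \left(Y + \left(6 + 0\right)\right) = -9 + \left(Y + 6\right) = -9 + \left(6 + Y\right) = -3 + Y$)
$\left(\frac{11 \left(-9\right)}{G{\left(6,2 \right)} + 8}\right)^{2} = \left(\frac{11 \left(-9\right)}{\left(-3 + 2\right) + 8}\right)^{2} = \left(- \frac{99}{-1 + 8}\right)^{2} = \left(- \frac{99}{7}\right)^{2} = \frac{9801}{49}$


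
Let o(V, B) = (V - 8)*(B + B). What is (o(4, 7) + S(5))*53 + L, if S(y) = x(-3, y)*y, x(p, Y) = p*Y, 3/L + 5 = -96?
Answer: -701246/101 ≈ -6943.0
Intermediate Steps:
L = -3/101 (L = 3/(-5 - 96) = 3/(-101) = 3*(-1/101) = -3/101 ≈ -0.029703)
x(p, Y) = Y*p
S(y) = -3*y**2 (S(y) = (y*(-3))*y = (-3*y)*y = -3*y**2)
o(V, B) = 2*B*(-8 + V) (o(V, B) = (-8 + V)*(2*B) = 2*B*(-8 + V))
(o(4, 7) + S(5))*53 + L = (2*7*(-8 + 4) - 3*5**2)*53 - 3/101 = (2*7*(-4) - 3*25)*53 - 3/101 = (-56 - 75)*53 - 3/101 = -131*53 - 3/101 = -6943 - 3/101 = -701246/101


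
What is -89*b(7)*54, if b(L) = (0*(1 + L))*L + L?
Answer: -33642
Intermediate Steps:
b(L) = L (b(L) = 0*L + L = 0 + L = L)
-89*b(7)*54 = -89*7*54 = -623*54 = -33642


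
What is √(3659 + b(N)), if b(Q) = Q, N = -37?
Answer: √3622 ≈ 60.183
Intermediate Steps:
√(3659 + b(N)) = √(3659 - 37) = √3622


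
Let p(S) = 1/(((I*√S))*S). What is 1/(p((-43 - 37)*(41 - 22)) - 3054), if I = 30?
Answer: -9652555468800000/29478904401715200001 - 182400*I*√95/29478904401715200001 ≈ -0.00032744 - 6.0308e-14*I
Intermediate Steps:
p(S) = 1/(30*S^(3/2)) (p(S) = 1/(((30*√S))*S) = (1/(30*√S))/S = 1/(30*S^(3/2)))
1/(p((-43 - 37)*(41 - 22)) - 3054) = 1/(1/(30*((-43 - 37)*(41 - 22))^(3/2)) - 3054) = 1/(1/(30*(-80*19)^(3/2)) - 3054) = 1/(1/(30*(-1520)^(3/2)) - 3054) = 1/((I*√95/577600)/30 - 3054) = 1/(I*√95/17328000 - 3054) = 1/(-3054 + I*√95/17328000)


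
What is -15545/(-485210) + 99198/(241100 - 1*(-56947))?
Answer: 3517666813/9641025658 ≈ 0.36486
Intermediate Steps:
-15545/(-485210) + 99198/(241100 - 1*(-56947)) = -15545*(-1/485210) + 99198/(241100 + 56947) = 3109/97042 + 99198/298047 = 3109/97042 + 99198*(1/298047) = 3109/97042 + 33066/99349 = 3517666813/9641025658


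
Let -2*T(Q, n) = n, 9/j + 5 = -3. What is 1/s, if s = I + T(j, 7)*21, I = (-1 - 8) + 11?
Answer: -2/143 ≈ -0.013986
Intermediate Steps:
j = -9/8 (j = 9/(-5 - 3) = 9/(-8) = 9*(-⅛) = -9/8 ≈ -1.1250)
T(Q, n) = -n/2
I = 2 (I = -9 + 11 = 2)
s = -143/2 (s = 2 - ½*7*21 = 2 - 7/2*21 = 2 - 147/2 = -143/2 ≈ -71.500)
1/s = 1/(-143/2) = -2/143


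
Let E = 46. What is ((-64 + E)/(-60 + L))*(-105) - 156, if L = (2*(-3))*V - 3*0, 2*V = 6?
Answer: -2343/13 ≈ -180.23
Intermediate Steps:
V = 3 (V = (½)*6 = 3)
L = -18 (L = (2*(-3))*3 - 3*0 = -6*3 + 0 = -18 + 0 = -18)
((-64 + E)/(-60 + L))*(-105) - 156 = ((-64 + 46)/(-60 - 18))*(-105) - 156 = -18/(-78)*(-105) - 156 = -18*(-1/78)*(-105) - 156 = (3/13)*(-105) - 156 = -315/13 - 156 = -2343/13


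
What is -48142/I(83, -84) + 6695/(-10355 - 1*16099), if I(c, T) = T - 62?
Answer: 636285499/1931142 ≈ 329.49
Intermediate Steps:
I(c, T) = -62 + T
-48142/I(83, -84) + 6695/(-10355 - 1*16099) = -48142/(-62 - 84) + 6695/(-10355 - 1*16099) = -48142/(-146) + 6695/(-10355 - 16099) = -48142*(-1/146) + 6695/(-26454) = 24071/73 + 6695*(-1/26454) = 24071/73 - 6695/26454 = 636285499/1931142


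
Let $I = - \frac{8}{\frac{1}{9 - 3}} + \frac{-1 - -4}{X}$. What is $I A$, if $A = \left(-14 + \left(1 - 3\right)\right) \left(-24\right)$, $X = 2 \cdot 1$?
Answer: $-17856$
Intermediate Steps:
$X = 2$
$A = 384$ ($A = \left(-14 + \left(1 - 3\right)\right) \left(-24\right) = \left(-14 - 2\right) \left(-24\right) = \left(-16\right) \left(-24\right) = 384$)
$I = - \frac{93}{2}$ ($I = - \frac{8}{\frac{1}{9 - 3}} + \frac{-1 - -4}{2} = - \frac{8}{\frac{1}{6}} + \left(-1 + 4\right) \frac{1}{2} = - 8 \frac{1}{\frac{1}{6}} + 3 \cdot \frac{1}{2} = \left(-8\right) 6 + \frac{3}{2} = -48 + \frac{3}{2} = - \frac{93}{2} \approx -46.5$)
$I A = \left(- \frac{93}{2}\right) 384 = -17856$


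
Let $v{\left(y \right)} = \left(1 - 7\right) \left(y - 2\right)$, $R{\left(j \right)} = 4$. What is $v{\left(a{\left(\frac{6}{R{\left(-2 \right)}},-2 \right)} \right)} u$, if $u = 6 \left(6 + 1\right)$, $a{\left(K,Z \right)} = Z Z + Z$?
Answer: $0$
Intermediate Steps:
$a{\left(K,Z \right)} = Z + Z^{2}$ ($a{\left(K,Z \right)} = Z^{2} + Z = Z + Z^{2}$)
$u = 42$ ($u = 6 \cdot 7 = 42$)
$v{\left(y \right)} = 12 - 6 y$ ($v{\left(y \right)} = - 6 \left(-2 + y\right) = 12 - 6 y$)
$v{\left(a{\left(\frac{6}{R{\left(-2 \right)}},-2 \right)} \right)} u = \left(12 - 6 \left(- 2 \left(1 - 2\right)\right)\right) 42 = \left(12 - 6 \left(\left(-2\right) \left(-1\right)\right)\right) 42 = \left(12 - 12\right) 42 = 0 \cdot 42 = 0$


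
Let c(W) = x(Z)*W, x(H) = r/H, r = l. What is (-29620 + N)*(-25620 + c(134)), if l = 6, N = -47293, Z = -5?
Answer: 9914393352/5 ≈ 1.9829e+9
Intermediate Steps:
r = 6
x(H) = 6/H
c(W) = -6*W/5 (c(W) = (6/(-5))*W = (6*(-⅕))*W = -6*W/5)
(-29620 + N)*(-25620 + c(134)) = (-29620 - 47293)*(-25620 - 6/5*134) = -76913*(-25620 - 804/5) = -76913*(-128904/5) = 9914393352/5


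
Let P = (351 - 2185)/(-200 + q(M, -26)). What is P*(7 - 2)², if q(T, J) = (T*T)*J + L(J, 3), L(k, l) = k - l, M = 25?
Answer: 45850/16479 ≈ 2.7823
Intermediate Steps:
q(T, J) = -3 + J + J*T² (q(T, J) = (T*T)*J + (J - 1*3) = T²*J + (J - 3) = J*T² + (-3 + J) = -3 + J + J*T²)
P = 1834/16479 (P = (351 - 2185)/(-200 + (-3 - 26 - 26*25²)) = -1834/(-200 + (-3 - 26 - 26*625)) = -1834/(-200 + (-3 - 26 - 16250)) = -1834/(-200 - 16279) = -1834/(-16479) = -1834*(-1/16479) = 1834/16479 ≈ 0.11129)
P*(7 - 2)² = 1834*(7 - 2)²/16479 = (1834/16479)*5² = (1834/16479)*25 = 45850/16479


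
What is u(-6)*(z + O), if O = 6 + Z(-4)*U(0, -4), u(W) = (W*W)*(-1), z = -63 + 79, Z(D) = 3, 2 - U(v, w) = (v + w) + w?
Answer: -1872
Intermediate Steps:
U(v, w) = 2 - v - 2*w (U(v, w) = 2 - ((v + w) + w) = 2 - (v + 2*w) = 2 + (-v - 2*w) = 2 - v - 2*w)
z = 16
u(W) = -W**2 (u(W) = W**2*(-1) = -W**2)
O = 36 (O = 6 + 3*(2 - 1*0 - 2*(-4)) = 6 + 3*(2 + 0 + 8) = 6 + 3*10 = 6 + 30 = 36)
u(-6)*(z + O) = (-1*(-6)**2)*(16 + 36) = -1*36*52 = -36*52 = -1872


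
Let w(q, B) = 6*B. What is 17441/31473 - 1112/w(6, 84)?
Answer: -40444/24479 ≈ -1.6522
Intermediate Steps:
17441/31473 - 1112/w(6, 84) = 17441/31473 - 1112/(6*84) = 17441*(1/31473) - 1112/504 = 17441/31473 - 1112*1/504 = 17441/31473 - 139/63 = -40444/24479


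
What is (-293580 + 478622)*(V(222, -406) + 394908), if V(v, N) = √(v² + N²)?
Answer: 73074566136 + 370084*√53530 ≈ 7.3160e+10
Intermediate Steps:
V(v, N) = √(N² + v²)
(-293580 + 478622)*(V(222, -406) + 394908) = (-293580 + 478622)*(√((-406)² + 222²) + 394908) = 185042*(√(164836 + 49284) + 394908) = 185042*(√214120 + 394908) = 185042*(2*√53530 + 394908) = 185042*(394908 + 2*√53530) = 73074566136 + 370084*√53530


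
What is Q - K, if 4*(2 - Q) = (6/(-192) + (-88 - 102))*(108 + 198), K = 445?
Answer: 902041/64 ≈ 14094.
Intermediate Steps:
Q = 930521/64 (Q = 2 - (6/(-192) + (-88 - 102))*(108 + 198)/4 = 2 - (6*(-1/192) - 190)*306/4 = 2 - (-1/32 - 190)*306/4 = 2 - (-6081)*306/128 = 2 - 1/4*(-930393/16) = 2 + 930393/64 = 930521/64 ≈ 14539.)
Q - K = 930521/64 - 1*445 = 930521/64 - 445 = 902041/64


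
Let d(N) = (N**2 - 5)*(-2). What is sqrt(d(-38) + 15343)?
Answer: 3*sqrt(1385) ≈ 111.65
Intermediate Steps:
d(N) = 10 - 2*N**2 (d(N) = (-5 + N**2)*(-2) = 10 - 2*N**2)
sqrt(d(-38) + 15343) = sqrt((10 - 2*(-38)**2) + 15343) = sqrt((10 - 2*1444) + 15343) = sqrt((10 - 2888) + 15343) = sqrt(-2878 + 15343) = sqrt(12465) = 3*sqrt(1385)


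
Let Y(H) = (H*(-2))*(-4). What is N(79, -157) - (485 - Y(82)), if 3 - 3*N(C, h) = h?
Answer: 673/3 ≈ 224.33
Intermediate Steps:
N(C, h) = 1 - h/3
Y(H) = 8*H (Y(H) = -2*H*(-4) = 8*H)
N(79, -157) - (485 - Y(82)) = (1 - 1/3*(-157)) - (485 - 8*82) = (1 + 157/3) - (485 - 1*656) = 160/3 - (485 - 656) = 160/3 - 1*(-171) = 160/3 + 171 = 673/3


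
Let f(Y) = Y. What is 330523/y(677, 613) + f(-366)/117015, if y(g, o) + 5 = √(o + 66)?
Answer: 64460168287/25509270 + 330523*√679/654 ≈ 15696.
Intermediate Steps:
y(g, o) = -5 + √(66 + o) (y(g, o) = -5 + √(o + 66) = -5 + √(66 + o))
330523/y(677, 613) + f(-366)/117015 = 330523/(-5 + √(66 + 613)) - 366/117015 = 330523/(-5 + √679) - 366*1/117015 = 330523/(-5 + √679) - 122/39005 = -122/39005 + 330523/(-5 + √679)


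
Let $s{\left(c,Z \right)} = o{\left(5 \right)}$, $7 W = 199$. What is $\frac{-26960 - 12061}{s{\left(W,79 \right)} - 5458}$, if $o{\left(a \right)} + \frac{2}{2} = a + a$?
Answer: $\frac{39021}{5449} \approx 7.1611$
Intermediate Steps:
$W = \frac{199}{7}$ ($W = \frac{1}{7} \cdot 199 = \frac{199}{7} \approx 28.429$)
$o{\left(a \right)} = -1 + 2 a$ ($o{\left(a \right)} = -1 + \left(a + a\right) = -1 + 2 a$)
$s{\left(c,Z \right)} = 9$ ($s{\left(c,Z \right)} = -1 + 2 \cdot 5 = -1 + 10 = 9$)
$\frac{-26960 - 12061}{s{\left(W,79 \right)} - 5458} = \frac{-26960 - 12061}{9 - 5458} = - \frac{39021}{-5449} = \left(-39021\right) \left(- \frac{1}{5449}\right) = \frac{39021}{5449}$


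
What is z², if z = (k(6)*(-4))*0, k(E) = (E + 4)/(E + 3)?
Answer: 0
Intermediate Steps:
k(E) = (4 + E)/(3 + E)
z = 0 (z = (((4 + 6)/(3 + 6))*(-4))*0 = ((10/9)*(-4))*0 = -40/9*0 = 0)
z² = 0² = 0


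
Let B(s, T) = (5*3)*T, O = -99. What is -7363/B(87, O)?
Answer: 7363/1485 ≈ 4.9583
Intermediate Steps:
B(s, T) = 15*T
-7363/B(87, O) = -7363/(15*(-99)) = -7363/(-1485) = -7363*(-1/1485) = 7363/1485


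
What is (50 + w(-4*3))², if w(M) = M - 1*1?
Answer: 1369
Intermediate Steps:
w(M) = -1 + M (w(M) = M - 1 = -1 + M)
(50 + w(-4*3))² = (50 + (-1 - 4*3))² = (50 + (-1 - 12))² = (50 - 13)² = 37² = 1369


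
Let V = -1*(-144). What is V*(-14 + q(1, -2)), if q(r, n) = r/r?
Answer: -1872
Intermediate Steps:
q(r, n) = 1
V = 144
V*(-14 + q(1, -2)) = 144*(-14 + 1) = 144*(-13) = -1872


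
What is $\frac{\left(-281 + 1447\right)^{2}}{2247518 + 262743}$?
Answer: $\frac{1359556}{2510261} \approx 0.5416$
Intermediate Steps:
$\frac{\left(-281 + 1447\right)^{2}}{2247518 + 262743} = \frac{1166^{2}}{2510261} = 1359556 \cdot \frac{1}{2510261} = \frac{1359556}{2510261}$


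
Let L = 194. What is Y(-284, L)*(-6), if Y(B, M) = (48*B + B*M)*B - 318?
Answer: -117110604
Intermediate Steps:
Y(B, M) = -318 + B*(48*B + B*M) (Y(B, M) = B*(48*B + B*M) - 318 = -318 + B*(48*B + B*M))
Y(-284, L)*(-6) = (-318 + 48*(-284)² + 194*(-284)²)*(-6) = (-318 + 48*80656 + 194*80656)*(-6) = (-318 + 3871488 + 15647264)*(-6) = 19518434*(-6) = -117110604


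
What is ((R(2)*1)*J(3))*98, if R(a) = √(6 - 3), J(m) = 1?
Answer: 98*√3 ≈ 169.74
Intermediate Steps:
R(a) = √3
((R(2)*1)*J(3))*98 = ((√3*1)*1)*98 = (√3*1)*98 = √3*98 = 98*√3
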